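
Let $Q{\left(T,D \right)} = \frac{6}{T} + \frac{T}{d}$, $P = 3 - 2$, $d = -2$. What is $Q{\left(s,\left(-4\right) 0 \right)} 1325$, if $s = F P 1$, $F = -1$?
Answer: $- \frac{14575}{2} \approx -7287.5$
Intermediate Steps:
$P = 1$
$s = -1$ ($s = \left(-1\right) 1 \cdot 1 = \left(-1\right) 1 = -1$)
$Q{\left(T,D \right)} = \frac{6}{T} - \frac{T}{2}$ ($Q{\left(T,D \right)} = \frac{6}{T} + \frac{T}{-2} = \frac{6}{T} + T \left(- \frac{1}{2}\right) = \frac{6}{T} - \frac{T}{2}$)
$Q{\left(s,\left(-4\right) 0 \right)} 1325 = \left(\frac{6}{-1} - - \frac{1}{2}\right) 1325 = \left(6 \left(-1\right) + \frac{1}{2}\right) 1325 = \left(-6 + \frac{1}{2}\right) 1325 = \left(- \frac{11}{2}\right) 1325 = - \frac{14575}{2}$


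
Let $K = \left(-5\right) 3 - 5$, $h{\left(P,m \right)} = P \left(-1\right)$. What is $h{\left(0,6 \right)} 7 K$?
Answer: $0$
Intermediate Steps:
$h{\left(P,m \right)} = - P$
$K = -20$ ($K = -15 - 5 = -20$)
$h{\left(0,6 \right)} 7 K = \left(-1\right) 0 \cdot 7 \left(-20\right) = 0 \cdot 7 \left(-20\right) = 0 \left(-20\right) = 0$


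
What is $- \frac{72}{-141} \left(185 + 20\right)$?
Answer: $\frac{4920}{47} \approx 104.68$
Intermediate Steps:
$- \frac{72}{-141} \left(185 + 20\right) = \left(-72\right) \left(- \frac{1}{141}\right) 205 = \frac{24}{47} \cdot 205 = \frac{4920}{47}$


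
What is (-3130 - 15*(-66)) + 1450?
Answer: -690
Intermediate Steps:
(-3130 - 15*(-66)) + 1450 = (-3130 + 990) + 1450 = -2140 + 1450 = -690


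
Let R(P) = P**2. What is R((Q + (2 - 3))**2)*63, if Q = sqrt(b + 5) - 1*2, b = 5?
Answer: 45423 - 14364*sqrt(10) ≈ 0.043689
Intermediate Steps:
Q = -2 + sqrt(10) (Q = sqrt(5 + 5) - 1*2 = sqrt(10) - 2 = -2 + sqrt(10) ≈ 1.1623)
R((Q + (2 - 3))**2)*63 = (((-2 + sqrt(10)) + (2 - 3))**2)**2*63 = (((-2 + sqrt(10)) - 1)**2)**2*63 = ((-3 + sqrt(10))**2)**2*63 = (-3 + sqrt(10))**4*63 = 63*(-3 + sqrt(10))**4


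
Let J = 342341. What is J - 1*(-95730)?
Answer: 438071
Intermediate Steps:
J - 1*(-95730) = 342341 - 1*(-95730) = 342341 + 95730 = 438071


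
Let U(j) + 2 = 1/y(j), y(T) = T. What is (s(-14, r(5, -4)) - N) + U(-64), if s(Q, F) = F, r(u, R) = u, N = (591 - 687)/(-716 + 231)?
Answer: 86491/31040 ≈ 2.7864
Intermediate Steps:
N = 96/485 (N = -96/(-485) = -96*(-1/485) = 96/485 ≈ 0.19794)
U(j) = -2 + 1/j
(s(-14, r(5, -4)) - N) + U(-64) = (5 - 1*96/485) + (-2 + 1/(-64)) = (5 - 96/485) + (-2 - 1/64) = 2329/485 - 129/64 = 86491/31040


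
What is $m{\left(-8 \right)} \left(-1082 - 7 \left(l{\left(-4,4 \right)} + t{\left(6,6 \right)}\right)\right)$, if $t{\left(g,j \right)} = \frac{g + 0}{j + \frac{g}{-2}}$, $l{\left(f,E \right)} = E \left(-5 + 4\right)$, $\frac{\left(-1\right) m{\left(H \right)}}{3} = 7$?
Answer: $22428$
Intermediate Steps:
$m{\left(H \right)} = -21$ ($m{\left(H \right)} = \left(-3\right) 7 = -21$)
$l{\left(f,E \right)} = - E$ ($l{\left(f,E \right)} = E \left(-1\right) = - E$)
$t{\left(g,j \right)} = \frac{g}{j - \frac{g}{2}}$ ($t{\left(g,j \right)} = \frac{g}{j + g \left(- \frac{1}{2}\right)} = \frac{g}{j - \frac{g}{2}}$)
$m{\left(-8 \right)} \left(-1082 - 7 \left(l{\left(-4,4 \right)} + t{\left(6,6 \right)}\right)\right) = - 21 \left(-1082 - 7 \left(\left(-1\right) 4 - \frac{12}{6 - 12}\right)\right) = - 21 \left(-1082 - 7 \left(-4 - \frac{12}{6 - 12}\right)\right) = - 21 \left(-1082 - 7 \left(-4 - \frac{12}{-6}\right)\right) = - 21 \left(-1082 - 7 \left(-4 - 12 \left(- \frac{1}{6}\right)\right)\right) = - 21 \left(-1082 - 7 \left(-4 + 2\right)\right) = - 21 \left(-1082 - -14\right) = - 21 \left(-1082 + 14\right) = \left(-21\right) \left(-1068\right) = 22428$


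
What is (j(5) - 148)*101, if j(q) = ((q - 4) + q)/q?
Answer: -74134/5 ≈ -14827.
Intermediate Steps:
j(q) = (-4 + 2*q)/q (j(q) = ((-4 + q) + q)/q = (-4 + 2*q)/q)
(j(5) - 148)*101 = ((2 - 4/5) - 148)*101 = ((2 - 4*⅕) - 148)*101 = ((2 - ⅘) - 148)*101 = (6/5 - 148)*101 = -734/5*101 = -74134/5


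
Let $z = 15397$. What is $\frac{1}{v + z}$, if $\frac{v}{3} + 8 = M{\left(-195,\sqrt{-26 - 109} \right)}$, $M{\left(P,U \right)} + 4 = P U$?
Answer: $\frac{15361}{282160696} + \frac{1755 i \sqrt{15}}{282160696} \approx 5.4441 \cdot 10^{-5} + 2.4089 \cdot 10^{-5} i$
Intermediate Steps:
$M{\left(P,U \right)} = -4 + P U$
$v = -36 - 1755 i \sqrt{15}$ ($v = -24 + 3 \left(-4 - 195 \sqrt{-26 - 109}\right) = -24 + 3 \left(-4 - 195 \sqrt{-135}\right) = -24 + 3 \left(-4 - 195 \cdot 3 i \sqrt{15}\right) = -24 + 3 \left(-4 - 585 i \sqrt{15}\right) = -24 - \left(12 + 1755 i \sqrt{15}\right) = -36 - 1755 i \sqrt{15} \approx -36.0 - 6797.1 i$)
$\frac{1}{v + z} = \frac{1}{\left(-36 - 1755 i \sqrt{15}\right) + 15397} = \frac{1}{15361 - 1755 i \sqrt{15}}$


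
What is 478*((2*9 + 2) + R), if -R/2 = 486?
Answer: -455056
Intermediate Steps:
R = -972 (R = -2*486 = -972)
478*((2*9 + 2) + R) = 478*((2*9 + 2) - 972) = 478*((18 + 2) - 972) = 478*(20 - 972) = 478*(-952) = -455056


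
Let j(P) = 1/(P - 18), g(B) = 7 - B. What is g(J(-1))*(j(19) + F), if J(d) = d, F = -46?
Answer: -360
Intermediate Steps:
j(P) = 1/(-18 + P)
g(J(-1))*(j(19) + F) = (7 - 1*(-1))*(1/(-18 + 19) - 46) = (7 + 1)*(1/1 - 46) = 8*(1 - 46) = 8*(-45) = -360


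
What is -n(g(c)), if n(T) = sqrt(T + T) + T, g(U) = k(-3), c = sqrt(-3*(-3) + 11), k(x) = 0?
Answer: 0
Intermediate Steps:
c = 2*sqrt(5) (c = sqrt(9 + 11) = sqrt(20) = 2*sqrt(5) ≈ 4.4721)
g(U) = 0
n(T) = T + sqrt(2)*sqrt(T) (n(T) = sqrt(2*T) + T = sqrt(2)*sqrt(T) + T = T + sqrt(2)*sqrt(T))
-n(g(c)) = -(0 + sqrt(2)*sqrt(0)) = -(0 + sqrt(2)*0) = -(0 + 0) = -1*0 = 0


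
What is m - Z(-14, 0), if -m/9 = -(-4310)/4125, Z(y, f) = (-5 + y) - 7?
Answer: 4564/275 ≈ 16.596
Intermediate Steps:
Z(y, f) = -12 + y
m = -2586/275 (m = -(-9)*(-4310/4125) = -(-9)*(-4310*1/4125) = -(-9)*(-862)/825 = -9*862/825 = -2586/275 ≈ -9.4036)
m - Z(-14, 0) = -2586/275 - (-12 - 14) = -2586/275 - 1*(-26) = -2586/275 + 26 = 4564/275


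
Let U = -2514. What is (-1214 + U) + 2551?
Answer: -1177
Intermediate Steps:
(-1214 + U) + 2551 = (-1214 - 2514) + 2551 = -3728 + 2551 = -1177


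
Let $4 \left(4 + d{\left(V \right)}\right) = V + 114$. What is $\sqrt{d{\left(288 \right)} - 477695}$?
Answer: $\frac{3 i \sqrt{212266}}{2} \approx 691.08 i$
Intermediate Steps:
$d{\left(V \right)} = \frac{49}{2} + \frac{V}{4}$ ($d{\left(V \right)} = -4 + \frac{V + 114}{4} = -4 + \frac{114 + V}{4} = -4 + \left(\frac{57}{2} + \frac{V}{4}\right) = \frac{49}{2} + \frac{V}{4}$)
$\sqrt{d{\left(288 \right)} - 477695} = \sqrt{\left(\frac{49}{2} + \frac{1}{4} \cdot 288\right) - 477695} = \sqrt{\left(\frac{49}{2} + 72\right) - 477695} = \sqrt{\frac{193}{2} - 477695} = \sqrt{- \frac{955197}{2}} = \frac{3 i \sqrt{212266}}{2}$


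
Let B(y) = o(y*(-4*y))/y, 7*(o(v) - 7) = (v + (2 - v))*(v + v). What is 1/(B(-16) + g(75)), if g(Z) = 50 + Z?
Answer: 112/18047 ≈ 0.0062060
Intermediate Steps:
o(v) = 7 + 4*v/7 (o(v) = 7 + ((v + (2 - v))*(v + v))/7 = 7 + (2*(2*v))/7 = 7 + (4*v)/7 = 7 + 4*v/7)
B(y) = (7 - 16*y²/7)/y (B(y) = (7 + 4*(y*(-4*y))/7)/y = (7 + 4*(-4*y²)/7)/y = (7 - 16*y²/7)/y)
1/(B(-16) + g(75)) = 1/((7/(-16) - 16/7*(-16)) + (50 + 75)) = 1/((7*(-1/16) + 256/7) + 125) = 1/((-7/16 + 256/7) + 125) = 1/(4047/112 + 125) = 1/(18047/112) = 112/18047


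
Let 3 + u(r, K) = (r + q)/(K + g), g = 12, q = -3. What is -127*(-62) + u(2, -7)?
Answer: 39354/5 ≈ 7870.8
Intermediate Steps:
u(r, K) = -3 + (-3 + r)/(12 + K) (u(r, K) = -3 + (r - 3)/(K + 12) = -3 + (-3 + r)/(12 + K))
-127*(-62) + u(2, -7) = -127*(-62) + (-39 + 2 - 3*(-7))/(12 - 7) = 7874 + (-39 + 2 + 21)/5 = 7874 + (1/5)*(-16) = 7874 - 16/5 = 39354/5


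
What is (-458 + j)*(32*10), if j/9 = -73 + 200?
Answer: 219200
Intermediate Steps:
j = 1143 (j = 9*(-73 + 200) = 9*127 = 1143)
(-458 + j)*(32*10) = (-458 + 1143)*(32*10) = 685*320 = 219200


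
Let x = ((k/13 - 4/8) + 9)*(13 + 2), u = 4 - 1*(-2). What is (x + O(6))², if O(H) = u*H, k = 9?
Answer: 20439441/676 ≈ 30236.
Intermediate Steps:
u = 6 (u = 4 + 2 = 6)
x = 3585/26 (x = ((9/13 - 4/8) + 9)*(13 + 2) = ((9*(1/13) - 4*⅛) + 9)*15 = ((9/13 - ½) + 9)*15 = (5/26 + 9)*15 = (239/26)*15 = 3585/26 ≈ 137.88)
O(H) = 6*H
(x + O(6))² = (3585/26 + 6*6)² = (3585/26 + 36)² = (4521/26)² = 20439441/676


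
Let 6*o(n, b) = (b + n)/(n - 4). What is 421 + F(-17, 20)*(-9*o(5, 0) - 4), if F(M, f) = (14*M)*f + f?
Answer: 54931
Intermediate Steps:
F(M, f) = f + 14*M*f (F(M, f) = 14*M*f + f = f + 14*M*f)
o(n, b) = (b + n)/(6*(-4 + n)) (o(n, b) = ((b + n)/(n - 4))/6 = ((b + n)/(-4 + n))/6 = (b + n)/(6*(-4 + n)))
421 + F(-17, 20)*(-9*o(5, 0) - 4) = 421 + (20*(1 + 14*(-17)))*(-3*(0 + 5)/(2*(-4 + 5)) - 4) = 421 + (20*(1 - 238))*(-3*5/(2*1) - 4) = 421 + (20*(-237))*(-3*5/2 - 4) = 421 - 4740*(-9*⅚ - 4) = 421 - 4740*(-15/2 - 4) = 421 - 4740*(-23/2) = 421 + 54510 = 54931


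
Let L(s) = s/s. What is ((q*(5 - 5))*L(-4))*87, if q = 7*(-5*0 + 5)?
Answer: 0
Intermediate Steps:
q = 35 (q = 7*(0 + 5) = 7*5 = 35)
L(s) = 1
((q*(5 - 5))*L(-4))*87 = ((35*(5 - 5))*1)*87 = ((35*0)*1)*87 = (0*1)*87 = 0*87 = 0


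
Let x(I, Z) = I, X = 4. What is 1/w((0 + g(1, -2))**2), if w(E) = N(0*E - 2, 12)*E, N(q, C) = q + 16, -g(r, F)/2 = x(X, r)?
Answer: 1/896 ≈ 0.0011161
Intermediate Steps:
g(r, F) = -8 (g(r, F) = -2*4 = -8)
N(q, C) = 16 + q
w(E) = 14*E (w(E) = (16 + (0*E - 2))*E = (16 + (0 - 2))*E = (16 - 2)*E = 14*E)
1/w((0 + g(1, -2))**2) = 1/(14*(0 - 8)**2) = 1/(14*(-8)**2) = 1/(14*64) = 1/896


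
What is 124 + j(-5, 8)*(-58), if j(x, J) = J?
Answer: -340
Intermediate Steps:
124 + j(-5, 8)*(-58) = 124 + 8*(-58) = 124 - 464 = -340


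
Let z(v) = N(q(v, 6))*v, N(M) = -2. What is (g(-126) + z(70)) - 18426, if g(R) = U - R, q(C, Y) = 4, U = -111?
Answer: -18551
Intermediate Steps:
g(R) = -111 - R
z(v) = -2*v
(g(-126) + z(70)) - 18426 = ((-111 - 1*(-126)) - 2*70) - 18426 = ((-111 + 126) - 140) - 18426 = (15 - 140) - 18426 = -125 - 18426 = -18551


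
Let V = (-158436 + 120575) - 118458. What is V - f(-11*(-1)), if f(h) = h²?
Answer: -156440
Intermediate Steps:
V = -156319 (V = -37861 - 118458 = -156319)
V - f(-11*(-1)) = -156319 - (-11*(-1))² = -156319 - 1*11² = -156319 - 1*121 = -156319 - 121 = -156440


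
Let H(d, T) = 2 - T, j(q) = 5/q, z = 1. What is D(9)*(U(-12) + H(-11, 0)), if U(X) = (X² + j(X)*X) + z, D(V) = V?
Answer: 1368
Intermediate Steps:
U(X) = 6 + X² (U(X) = (X² + (5/X)*X) + 1 = (X² + 5) + 1 = (5 + X²) + 1 = 6 + X²)
D(9)*(U(-12) + H(-11, 0)) = 9*((6 + (-12)²) + (2 - 1*0)) = 9*((6 + 144) + (2 + 0)) = 9*(150 + 2) = 9*152 = 1368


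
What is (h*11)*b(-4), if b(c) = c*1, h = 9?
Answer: -396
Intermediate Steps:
b(c) = c
(h*11)*b(-4) = (9*11)*(-4) = 99*(-4) = -396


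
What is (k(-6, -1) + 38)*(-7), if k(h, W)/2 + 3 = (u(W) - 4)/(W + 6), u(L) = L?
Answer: -210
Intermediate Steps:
k(h, W) = -6 + 2*(-4 + W)/(6 + W) (k(h, W) = -6 + 2*((W - 4)/(W + 6)) = -6 + 2*((-4 + W)/(6 + W)) = -6 + 2*(-4 + W)/(6 + W))
(k(-6, -1) + 38)*(-7) = (4*(-11 - 1*(-1))/(6 - 1) + 38)*(-7) = (4*(-11 + 1)/5 + 38)*(-7) = (4*(⅕)*(-10) + 38)*(-7) = (-8 + 38)*(-7) = 30*(-7) = -210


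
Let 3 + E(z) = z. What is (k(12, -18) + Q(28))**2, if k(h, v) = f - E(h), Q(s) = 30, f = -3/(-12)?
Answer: 7225/16 ≈ 451.56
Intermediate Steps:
E(z) = -3 + z
f = 1/4 (f = -3*(-1/12) = 1/4 ≈ 0.25000)
k(h, v) = 13/4 - h (k(h, v) = 1/4 - (-3 + h) = 1/4 + (3 - h) = 13/4 - h)
(k(12, -18) + Q(28))**2 = ((13/4 - 1*12) + 30)**2 = ((13/4 - 12) + 30)**2 = (-35/4 + 30)**2 = (85/4)**2 = 7225/16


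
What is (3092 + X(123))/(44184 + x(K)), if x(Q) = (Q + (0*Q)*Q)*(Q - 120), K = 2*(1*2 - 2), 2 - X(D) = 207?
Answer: 2887/44184 ≈ 0.065340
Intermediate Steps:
X(D) = -205 (X(D) = 2 - 1*207 = 2 - 207 = -205)
K = 0 (K = 2*(2 - 2) = 2*0 = 0)
x(Q) = Q*(-120 + Q) (x(Q) = (Q + 0*Q)*(-120 + Q) = (Q + 0)*(-120 + Q) = Q*(-120 + Q))
(3092 + X(123))/(44184 + x(K)) = (3092 - 205)/(44184 + 0*(-120 + 0)) = 2887/(44184 + 0*(-120)) = 2887/(44184 + 0) = 2887/44184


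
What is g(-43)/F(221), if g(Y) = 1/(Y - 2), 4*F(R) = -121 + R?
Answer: -1/1125 ≈ -0.00088889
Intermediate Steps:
F(R) = -121/4 + R/4 (F(R) = (-121 + R)/4 = -121/4 + R/4)
g(Y) = 1/(-2 + Y)
g(-43)/F(221) = 1/((-2 - 43)*(-121/4 + (¼)*221)) = 1/((-45)*(-121/4 + 221/4)) = -1/45/25 = -1/45*1/25 = -1/1125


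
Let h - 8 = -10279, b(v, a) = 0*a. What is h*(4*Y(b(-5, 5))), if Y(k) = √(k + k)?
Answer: 0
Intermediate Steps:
b(v, a) = 0
Y(k) = √2*√k (Y(k) = √(2*k) = √2*√k)
h = -10271 (h = 8 - 10279 = -10271)
h*(4*Y(b(-5, 5))) = -41084*√2*√0 = -41084*√2*0 = -41084*0 = -10271*0 = 0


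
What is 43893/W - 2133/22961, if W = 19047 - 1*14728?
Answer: 998614746/99168559 ≈ 10.070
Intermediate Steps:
W = 4319 (W = 19047 - 14728 = 4319)
43893/W - 2133/22961 = 43893/4319 - 2133/22961 = 998614746/99168559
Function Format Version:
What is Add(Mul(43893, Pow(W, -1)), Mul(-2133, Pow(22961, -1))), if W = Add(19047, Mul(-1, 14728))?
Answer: Rational(998614746, 99168559) ≈ 10.070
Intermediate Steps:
W = 4319 (W = Add(19047, -14728) = 4319)
Add(Mul(43893, Pow(W, -1)), Mul(-2133, Pow(22961, -1))) = Add(Mul(43893, Pow(4319, -1)), Mul(-2133, Pow(22961, -1))) = Add(Mul(43893, Rational(1, 4319)), Mul(-2133, Rational(1, 22961))) = Add(Rational(43893, 4319), Rational(-2133, 22961)) = Rational(998614746, 99168559)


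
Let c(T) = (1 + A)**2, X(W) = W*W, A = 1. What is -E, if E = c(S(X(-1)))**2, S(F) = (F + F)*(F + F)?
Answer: -16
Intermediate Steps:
X(W) = W**2
S(F) = 4*F**2 (S(F) = (2*F)*(2*F) = 4*F**2)
c(T) = 4 (c(T) = (1 + 1)**2 = 2**2 = 4)
E = 16 (E = 4**2 = 16)
-E = -1*16 = -16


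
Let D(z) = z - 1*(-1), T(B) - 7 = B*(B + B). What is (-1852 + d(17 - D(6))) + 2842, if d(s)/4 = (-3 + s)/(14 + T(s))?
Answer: 218818/221 ≈ 990.13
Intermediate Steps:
T(B) = 7 + 2*B² (T(B) = 7 + B*(B + B) = 7 + B*(2*B) = 7 + 2*B²)
D(z) = 1 + z (D(z) = z + 1 = 1 + z)
d(s) = 4*(-3 + s)/(21 + 2*s²) (d(s) = 4*((-3 + s)/(14 + (7 + 2*s²))) = 4*((-3 + s)/(21 + 2*s²)) = 4*(-3 + s)/(21 + 2*s²))
(-1852 + d(17 - D(6))) + 2842 = (-1852 + 4*(-3 + (17 - (1 + 6)))/(21 + 2*(17 - (1 + 6))²)) + 2842 = (-1852 + 4*(-3 + (17 - 1*7))/(21 + 2*(17 - 1*7)²)) + 2842 = (-1852 + 4*(-3 + (17 - 7))/(21 + 2*(17 - 7)²)) + 2842 = (-1852 + 4*(-3 + 10)/(21 + 2*10²)) + 2842 = (-1852 + 4*7/(21 + 2*100)) + 2842 = (-1852 + 4*7/(21 + 200)) + 2842 = (-1852 + 4*7/221) + 2842 = (-1852 + 4*(1/221)*7) + 2842 = (-1852 + 28/221) + 2842 = -409264/221 + 2842 = 218818/221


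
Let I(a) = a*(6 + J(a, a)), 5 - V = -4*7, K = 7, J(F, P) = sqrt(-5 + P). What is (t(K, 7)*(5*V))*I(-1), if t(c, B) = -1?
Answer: 990 + 165*I*sqrt(6) ≈ 990.0 + 404.17*I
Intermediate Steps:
V = 33 (V = 5 - (-4)*7 = 5 - 1*(-28) = 5 + 28 = 33)
I(a) = a*(6 + sqrt(-5 + a))
(t(K, 7)*(5*V))*I(-1) = (-5*33)*(-(6 + sqrt(-5 - 1))) = (-1*165)*(-(6 + sqrt(-6))) = -(-165)*(6 + I*sqrt(6)) = -165*(-6 - I*sqrt(6)) = 990 + 165*I*sqrt(6)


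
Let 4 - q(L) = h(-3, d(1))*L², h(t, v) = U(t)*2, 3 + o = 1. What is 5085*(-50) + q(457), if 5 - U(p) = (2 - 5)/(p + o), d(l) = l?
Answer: -10460586/5 ≈ -2.0921e+6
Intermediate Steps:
o = -2 (o = -3 + 1 = -2)
U(p) = 5 + 3/(-2 + p) (U(p) = 5 - (2 - 5)/(p - 2) = 5 - (-3)/(-2 + p) = 5 + 3/(-2 + p))
h(t, v) = 2*(-7 + 5*t)/(-2 + t) (h(t, v) = ((-7 + 5*t)/(-2 + t))*2 = 2*(-7 + 5*t)/(-2 + t))
q(L) = 4 - 44*L²/5 (q(L) = 4 - 2*(-7 + 5*(-3))/(-2 - 3)*L² = 4 - 2*(-7 - 15)/(-5)*L² = 4 - 2*(-⅕)*(-22)*L² = 4 - 44*L²/5)
5085*(-50) + q(457) = 5085*(-50) + (4 - 44/5*457²) = -254250 + (4 - 44/5*208849) = -254250 + (4 - 9189356/5) = -254250 - 9189336/5 = -10460586/5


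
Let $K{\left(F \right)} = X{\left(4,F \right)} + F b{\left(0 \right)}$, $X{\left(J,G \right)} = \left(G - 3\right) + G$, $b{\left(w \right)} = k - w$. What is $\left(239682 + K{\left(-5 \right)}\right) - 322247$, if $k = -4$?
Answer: $-82558$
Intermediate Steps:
$b{\left(w \right)} = -4 - w$
$X{\left(J,G \right)} = -3 + 2 G$ ($X{\left(J,G \right)} = \left(-3 + G\right) + G = -3 + 2 G$)
$K{\left(F \right)} = -3 - 2 F$ ($K{\left(F \right)} = \left(-3 + 2 F\right) + F \left(-4 - 0\right) = \left(-3 + 2 F\right) + F \left(-4 + 0\right) = \left(-3 + 2 F\right) + F \left(-4\right) = \left(-3 + 2 F\right) - 4 F = -3 - 2 F$)
$\left(239682 + K{\left(-5 \right)}\right) - 322247 = \left(239682 - -7\right) - 322247 = \left(239682 + \left(-3 + 10\right)\right) - 322247 = \left(239682 + 7\right) - 322247 = 239689 - 322247 = -82558$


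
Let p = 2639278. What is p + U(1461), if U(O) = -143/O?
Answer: 3855985015/1461 ≈ 2.6393e+6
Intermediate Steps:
p + U(1461) = 2639278 - 143/1461 = 3855985015/1461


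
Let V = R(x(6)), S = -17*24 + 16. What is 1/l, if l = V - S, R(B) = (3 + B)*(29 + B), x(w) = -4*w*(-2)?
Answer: 1/4319 ≈ 0.00023154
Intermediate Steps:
x(w) = 8*w
S = -392 (S = -408 + 16 = -392)
V = 3927 (V = 87 + (8*6)**2 + 32*(8*6) = 87 + 48**2 + 32*48 = 87 + 2304 + 1536 = 3927)
l = 4319 (l = 3927 - 1*(-392) = 3927 + 392 = 4319)
1/l = 1/4319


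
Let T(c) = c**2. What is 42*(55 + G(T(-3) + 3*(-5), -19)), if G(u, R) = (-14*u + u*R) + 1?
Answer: 10668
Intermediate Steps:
G(u, R) = 1 - 14*u + R*u (G(u, R) = (-14*u + R*u) + 1 = 1 - 14*u + R*u)
42*(55 + G(T(-3) + 3*(-5), -19)) = 42*(55 + (1 - 14*((-3)**2 + 3*(-5)) - 19*((-3)**2 + 3*(-5)))) = 42*(55 + (1 - 14*(9 - 15) - 19*(9 - 15))) = 42*(55 + (1 - 14*(-6) - 19*(-6))) = 42*(55 + (1 + 84 + 114)) = 42*(55 + 199) = 42*254 = 10668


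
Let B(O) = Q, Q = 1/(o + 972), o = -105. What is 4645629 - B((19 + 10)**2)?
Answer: 4027760342/867 ≈ 4.6456e+6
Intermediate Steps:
Q = 1/867 (Q = 1/(-105 + 972) = 1/867 ≈ 0.0011534)
B(O) = 1/867
4645629 - B((19 + 10)**2) = 4645629 - 1*1/867 = 4645629 - 1/867 = 4027760342/867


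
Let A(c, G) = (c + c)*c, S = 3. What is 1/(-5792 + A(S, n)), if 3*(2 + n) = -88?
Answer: -1/5774 ≈ -0.00017319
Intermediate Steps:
n = -94/3 (n = -2 + (⅓)*(-88) = -2 - 88/3 = -94/3 ≈ -31.333)
A(c, G) = 2*c² (A(c, G) = (2*c)*c = 2*c²)
1/(-5792 + A(S, n)) = 1/(-5792 + 2*3²) = 1/(-5792 + 2*9) = 1/(-5792 + 18) = 1/(-5774) = -1/5774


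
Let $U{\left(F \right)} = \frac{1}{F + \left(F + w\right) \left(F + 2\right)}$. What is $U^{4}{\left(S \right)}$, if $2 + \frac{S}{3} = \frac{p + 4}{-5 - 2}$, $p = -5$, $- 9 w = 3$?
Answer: $\frac{466948881}{27070803167521} \approx 1.7249 \cdot 10^{-5}$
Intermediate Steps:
$w = - \frac{1}{3}$ ($w = \left(- \frac{1}{9}\right) 3 = - \frac{1}{3} \approx -0.33333$)
$S = - \frac{39}{7}$ ($S = -6 + 3 \frac{-5 + 4}{-5 - 2} = -6 + 3 \left(- \frac{1}{-7}\right) = -6 + 3 \left(\left(-1\right) \left(- \frac{1}{7}\right)\right) = -6 + 3 \cdot \frac{1}{7} = -6 + \frac{3}{7} = - \frac{39}{7} \approx -5.5714$)
$U{\left(F \right)} = \frac{1}{F + \left(2 + F\right) \left(- \frac{1}{3} + F\right)}$ ($U{\left(F \right)} = \frac{1}{F + \left(F - \frac{1}{3}\right) \left(F + 2\right)} = \frac{1}{F + \left(- \frac{1}{3} + F\right) \left(2 + F\right)} = \frac{1}{F + \left(2 + F\right) \left(- \frac{1}{3} + F\right)}$)
$U^{4}{\left(S \right)} = \left(\frac{3}{-2 + 3 \left(- \frac{39}{7}\right)^{2} + 8 \left(- \frac{39}{7}\right)}\right)^{4} = \left(\frac{3}{-2 + 3 \cdot \frac{1521}{49} - \frac{312}{7}}\right)^{4} = \left(\frac{3}{-2 + \frac{4563}{49} - \frac{312}{7}}\right)^{4} = \left(\frac{3}{\frac{2281}{49}}\right)^{4} = \left(3 \cdot \frac{49}{2281}\right)^{4} = \left(\frac{147}{2281}\right)^{4} = \frac{466948881}{27070803167521}$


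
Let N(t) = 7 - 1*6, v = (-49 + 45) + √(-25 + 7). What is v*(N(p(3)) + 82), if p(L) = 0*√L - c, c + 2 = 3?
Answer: -332 + 249*I*√2 ≈ -332.0 + 352.14*I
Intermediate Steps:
c = 1 (c = -2 + 3 = 1)
p(L) = -1 (p(L) = 0*√L - 1*1 = 0 - 1 = -1)
v = -4 + 3*I*√2 (v = -4 + √(-18) = -4 + 3*I*√2 ≈ -4.0 + 4.2426*I)
N(t) = 1 (N(t) = 7 - 6 = 1)
v*(N(p(3)) + 82) = (-4 + 3*I*√2)*(1 + 82) = (-4 + 3*I*√2)*83 = -332 + 249*I*√2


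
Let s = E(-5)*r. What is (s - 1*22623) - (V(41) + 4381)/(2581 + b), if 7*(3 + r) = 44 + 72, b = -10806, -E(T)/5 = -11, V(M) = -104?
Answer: -3828309/175 ≈ -21876.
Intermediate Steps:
E(T) = 55 (E(T) = -5*(-11) = 55)
r = 95/7 (r = -3 + (44 + 72)/7 = -3 + (⅐)*116 = -3 + 116/7 = 95/7 ≈ 13.571)
s = 5225/7 (s = 55*(95/7) = 5225/7 ≈ 746.43)
(s - 1*22623) - (V(41) + 4381)/(2581 + b) = (5225/7 - 1*22623) - (-104 + 4381)/(2581 - 10806) = (5225/7 - 22623) - 4277/(-8225) = -153136/7 - 4277*(-1)/8225 = -153136/7 - 1*(-13/25) = -153136/7 + 13/25 = -3828309/175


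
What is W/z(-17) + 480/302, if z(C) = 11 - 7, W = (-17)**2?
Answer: 44599/604 ≈ 73.839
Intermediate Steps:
W = 289
z(C) = 4
W/z(-17) + 480/302 = 289/4 + 480/302 = 289*(1/4) + 480*(1/302) = 289/4 + 240/151 = 44599/604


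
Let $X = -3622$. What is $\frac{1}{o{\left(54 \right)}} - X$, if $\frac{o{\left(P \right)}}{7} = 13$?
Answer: $\frac{329603}{91} \approx 3622.0$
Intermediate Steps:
$o{\left(P \right)} = 91$ ($o{\left(P \right)} = 7 \cdot 13 = 91$)
$\frac{1}{o{\left(54 \right)}} - X = \frac{1}{91} - -3622 = \frac{1}{91} + 3622 = \frac{329603}{91}$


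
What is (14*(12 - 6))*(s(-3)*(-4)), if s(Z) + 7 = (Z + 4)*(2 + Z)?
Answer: 2688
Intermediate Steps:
s(Z) = -7 + (2 + Z)*(4 + Z) (s(Z) = -7 + (Z + 4)*(2 + Z) = -7 + (4 + Z)*(2 + Z) = -7 + (2 + Z)*(4 + Z))
(14*(12 - 6))*(s(-3)*(-4)) = (14*(12 - 6))*((1 + (-3)**2 + 6*(-3))*(-4)) = (14*6)*((1 + 9 - 18)*(-4)) = 84*(-8*(-4)) = 84*32 = 2688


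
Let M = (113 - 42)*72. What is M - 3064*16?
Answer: -43912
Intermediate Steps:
M = 5112 (M = 71*72 = 5112)
M - 3064*16 = 5112 - 3064*16 = 5112 - 1*49024 = 5112 - 49024 = -43912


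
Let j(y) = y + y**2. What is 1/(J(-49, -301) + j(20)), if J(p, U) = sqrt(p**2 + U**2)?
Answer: 30/5957 - sqrt(1898)/11914 ≈ 0.0013794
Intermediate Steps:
J(p, U) = sqrt(U**2 + p**2)
1/(J(-49, -301) + j(20)) = 1/(sqrt((-301)**2 + (-49)**2) + 20*(1 + 20)) = 1/(sqrt(90601 + 2401) + 20*21) = 1/(sqrt(93002) + 420) = 1/(7*sqrt(1898) + 420) = 1/(420 + 7*sqrt(1898))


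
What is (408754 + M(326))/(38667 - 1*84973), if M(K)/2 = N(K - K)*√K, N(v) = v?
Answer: -204377/23153 ≈ -8.8272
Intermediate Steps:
M(K) = 0 (M(K) = 2*((K - K)*√K) = 2*(0*√K) = 2*0 = 0)
(408754 + M(326))/(38667 - 1*84973) = (408754 + 0)/(38667 - 1*84973) = 408754/(38667 - 84973) = 408754/(-46306) = 408754*(-1/46306) = -204377/23153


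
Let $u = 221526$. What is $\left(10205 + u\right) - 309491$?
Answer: $-77760$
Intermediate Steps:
$\left(10205 + u\right) - 309491 = \left(10205 + 221526\right) - 309491 = 231731 - 309491 = -77760$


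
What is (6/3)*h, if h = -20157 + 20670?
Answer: 1026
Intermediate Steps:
h = 513
(6/3)*h = (6/3)*513 = (6*(1/3))*513 = 2*513 = 1026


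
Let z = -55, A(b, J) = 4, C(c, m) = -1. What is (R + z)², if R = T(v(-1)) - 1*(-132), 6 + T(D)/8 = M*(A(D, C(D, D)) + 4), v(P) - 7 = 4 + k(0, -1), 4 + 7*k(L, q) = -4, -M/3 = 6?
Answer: 1261129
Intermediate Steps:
M = -18 (M = -3*6 = -18)
k(L, q) = -8/7 (k(L, q) = -4/7 + (⅐)*(-4) = -4/7 - 4/7 = -8/7)
v(P) = 69/7 (v(P) = 7 + (4 - 8/7) = 7 + 20/7 = 69/7)
T(D) = -1200 (T(D) = -48 + 8*(-18*(4 + 4)) = -48 + 8*(-18*8) = -48 + 8*(-144) = -48 - 1152 = -1200)
R = -1068 (R = -1200 - 1*(-132) = -1200 + 132 = -1068)
(R + z)² = (-1068 - 55)² = (-1123)² = 1261129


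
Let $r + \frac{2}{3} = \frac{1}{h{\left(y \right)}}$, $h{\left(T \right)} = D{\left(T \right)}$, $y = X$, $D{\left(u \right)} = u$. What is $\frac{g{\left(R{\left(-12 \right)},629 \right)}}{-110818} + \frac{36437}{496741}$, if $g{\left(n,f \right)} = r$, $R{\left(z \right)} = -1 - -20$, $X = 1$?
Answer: $\frac{12113129657}{165143532414} \approx 0.073349$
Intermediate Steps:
$R{\left(z \right)} = 19$ ($R{\left(z \right)} = -1 + 20 = 19$)
$y = 1$
$h{\left(T \right)} = T$
$r = \frac{1}{3}$ ($r = - \frac{2}{3} + 1^{-1} = - \frac{2}{3} + 1 = \frac{1}{3} \approx 0.33333$)
$g{\left(n,f \right)} = \frac{1}{3}$
$\frac{g{\left(R{\left(-12 \right)},629 \right)}}{-110818} + \frac{36437}{496741} = \frac{1}{3 \left(-110818\right)} + \frac{36437}{496741} = \frac{1}{3} \left(- \frac{1}{110818}\right) + 36437 \cdot \frac{1}{496741} = - \frac{1}{332454} + \frac{36437}{496741} = \frac{12113129657}{165143532414}$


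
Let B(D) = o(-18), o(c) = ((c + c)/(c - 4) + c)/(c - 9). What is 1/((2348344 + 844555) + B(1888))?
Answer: 33/105365687 ≈ 3.1319e-7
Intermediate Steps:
o(c) = (c + 2*c/(-4 + c))/(-9 + c) (o(c) = ((2*c)/(-4 + c) + c)/(-9 + c) = (2*c/(-4 + c) + c)/(-9 + c) = (c + 2*c/(-4 + c))/(-9 + c))
B(D) = 20/33 (B(D) = -18*(-2 - 18)/(36 + (-18)² - 13*(-18)) = -18*(-20)/(36 + 324 + 234) = -18*(-20)/594 = -18*1/594*(-20) = 20/33)
1/((2348344 + 844555) + B(1888)) = 1/((2348344 + 844555) + 20/33) = 1/(3192899 + 20/33) = 1/(105365687/33) = 33/105365687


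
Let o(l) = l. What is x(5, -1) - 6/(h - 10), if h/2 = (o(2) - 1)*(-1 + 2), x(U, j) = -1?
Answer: -1/4 ≈ -0.25000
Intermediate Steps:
h = 2 (h = 2*((2 - 1)*(-1 + 2)) = 2*(1*1) = 2*1 = 2)
x(5, -1) - 6/(h - 10) = -1 - 6/(2 - 10) = -1 - 6/(-8) = -1 - 1/8*(-6) = -1 + 3/4 = -1/4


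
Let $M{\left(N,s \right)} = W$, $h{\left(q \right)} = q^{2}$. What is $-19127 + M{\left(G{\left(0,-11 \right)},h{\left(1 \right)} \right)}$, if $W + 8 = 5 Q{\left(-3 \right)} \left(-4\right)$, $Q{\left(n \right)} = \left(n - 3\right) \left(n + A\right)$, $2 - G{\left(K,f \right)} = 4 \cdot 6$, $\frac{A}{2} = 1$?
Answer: $-19255$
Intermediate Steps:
$A = 2$ ($A = 2 \cdot 1 = 2$)
$G{\left(K,f \right)} = -22$ ($G{\left(K,f \right)} = 2 - 4 \cdot 6 = 2 - 24 = -22$)
$Q{\left(n \right)} = \left(-3 + n\right) \left(2 + n\right)$ ($Q{\left(n \right)} = \left(n - 3\right) \left(n + 2\right) = \left(n - 3\right) \left(2 + n\right) = \left(-3 + n\right) \left(2 + n\right)$)
$W = -128$ ($W = -8 + 5 \left(-6 + \left(-3\right)^{2} - -3\right) \left(-4\right) = -8 + 5 \left(-6 + 9 + 3\right) \left(-4\right) = -8 + 5 \cdot 6 \left(-4\right) = -8 + 30 \left(-4\right) = -8 - 120 = -128$)
$M{\left(N,s \right)} = -128$
$-19127 + M{\left(G{\left(0,-11 \right)},h{\left(1 \right)} \right)} = -19127 - 128 = -19255$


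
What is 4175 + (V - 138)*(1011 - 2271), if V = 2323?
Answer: -2748925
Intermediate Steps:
4175 + (V - 138)*(1011 - 2271) = 4175 + (2323 - 138)*(1011 - 2271) = 4175 + 2185*(-1260) = 4175 - 2753100 = -2748925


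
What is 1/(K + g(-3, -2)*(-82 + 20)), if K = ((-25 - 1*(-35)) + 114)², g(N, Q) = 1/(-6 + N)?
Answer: 9/138446 ≈ 6.5007e-5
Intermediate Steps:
K = 15376 (K = ((-25 + 35) + 114)² = (10 + 114)² = 124² = 15376)
1/(K + g(-3, -2)*(-82 + 20)) = 1/(15376 + (-82 + 20)/(-6 - 3)) = 1/(15376 - 62/(-9)) = 1/(15376 - ⅑*(-62)) = 1/(15376 + 62/9) = 1/(138446/9) = 9/138446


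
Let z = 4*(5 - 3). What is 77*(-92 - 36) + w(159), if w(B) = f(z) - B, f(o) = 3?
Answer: -10012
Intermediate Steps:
z = 8 (z = 4*2 = 8)
w(B) = 3 - B
77*(-92 - 36) + w(159) = 77*(-92 - 36) + (3 - 1*159) = 77*(-128) + (3 - 159) = -9856 - 156 = -10012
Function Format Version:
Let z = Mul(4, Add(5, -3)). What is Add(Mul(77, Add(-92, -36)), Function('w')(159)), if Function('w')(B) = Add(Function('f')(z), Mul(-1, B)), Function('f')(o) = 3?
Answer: -10012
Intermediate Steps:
z = 8 (z = Mul(4, 2) = 8)
Function('w')(B) = Add(3, Mul(-1, B))
Add(Mul(77, Add(-92, -36)), Function('w')(159)) = Add(Mul(77, Add(-92, -36)), Add(3, Mul(-1, 159))) = Add(Mul(77, -128), Add(3, -159)) = Add(-9856, -156) = -10012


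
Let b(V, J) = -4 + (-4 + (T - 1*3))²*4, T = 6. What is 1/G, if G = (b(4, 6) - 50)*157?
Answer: -1/7850 ≈ -0.00012739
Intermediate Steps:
b(V, J) = 0 (b(V, J) = -4 + (-4 + (6 - 1*3))²*4 = -4 + (-4 + (6 - 3))²*4 = -4 + (-4 + 3)²*4 = -4 + (-1)²*4 = -4 + 1*4 = -4 + 4 = 0)
G = -7850 (G = (0 - 50)*157 = -50*157 = -7850)
1/G = 1/(-7850) = -1/7850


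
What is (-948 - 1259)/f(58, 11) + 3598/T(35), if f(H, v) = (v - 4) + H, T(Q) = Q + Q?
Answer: 1134/65 ≈ 17.446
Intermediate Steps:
T(Q) = 2*Q
f(H, v) = -4 + H + v (f(H, v) = (-4 + v) + H = -4 + H + v)
(-948 - 1259)/f(58, 11) + 3598/T(35) = (-948 - 1259)/(-4 + 58 + 11) + 3598/((2*35)) = -2207/65 + 3598/70 = -2207*1/65 + 3598*(1/70) = -2207/65 + 257/5 = 1134/65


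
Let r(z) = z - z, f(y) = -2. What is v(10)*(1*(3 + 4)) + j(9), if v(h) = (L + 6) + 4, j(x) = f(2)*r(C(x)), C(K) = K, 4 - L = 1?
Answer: 91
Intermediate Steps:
L = 3 (L = 4 - 1*1 = 4 - 1 = 3)
r(z) = 0
j(x) = 0 (j(x) = -2*0 = 0)
v(h) = 13 (v(h) = (3 + 6) + 4 = 9 + 4 = 13)
v(10)*(1*(3 + 4)) + j(9) = 13*(1*(3 + 4)) + 0 = 13*(1*7) + 0 = 13*7 + 0 = 91 + 0 = 91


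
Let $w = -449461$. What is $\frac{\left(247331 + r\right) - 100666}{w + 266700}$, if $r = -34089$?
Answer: $- \frac{112576}{182761} \approx -0.61597$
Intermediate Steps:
$\frac{\left(247331 + r\right) - 100666}{w + 266700} = \frac{\left(247331 - 34089\right) - 100666}{-449461 + 266700} = \frac{213242 - 100666}{-182761} = 112576 \left(- \frac{1}{182761}\right) = - \frac{112576}{182761}$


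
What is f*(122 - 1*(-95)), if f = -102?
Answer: -22134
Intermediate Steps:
f*(122 - 1*(-95)) = -102*(122 - 1*(-95)) = -102*(122 + 95) = -102*217 = -22134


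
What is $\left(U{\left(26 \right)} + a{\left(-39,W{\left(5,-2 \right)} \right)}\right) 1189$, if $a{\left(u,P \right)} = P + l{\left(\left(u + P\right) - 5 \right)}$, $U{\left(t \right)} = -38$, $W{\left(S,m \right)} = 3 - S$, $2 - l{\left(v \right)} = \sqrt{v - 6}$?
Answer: $-45182 - 2378 i \sqrt{13} \approx -45182.0 - 8574.0 i$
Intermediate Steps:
$l{\left(v \right)} = 2 - \sqrt{-6 + v}$ ($l{\left(v \right)} = 2 - \sqrt{v - 6} = 2 - \sqrt{-6 + v}$)
$a{\left(u,P \right)} = 2 + P - \sqrt{-11 + P + u}$ ($a{\left(u,P \right)} = P - \left(-2 + \sqrt{-6 - \left(5 - P - u\right)}\right) = P - \left(-2 + \sqrt{-6 + \left(-5 + P + u\right)}\right) = P - \left(-2 + \sqrt{-11 + P + u}\right) = 2 + P - \sqrt{-11 + P + u}$)
$\left(U{\left(26 \right)} + a{\left(-39,W{\left(5,-2 \right)} \right)}\right) 1189 = \left(-38 + \left(2 + \left(3 - 5\right) - \sqrt{-11 + \left(3 - 5\right) - 39}\right)\right) 1189 = \left(-38 - \sqrt{-11 - 2 - 39}\right) 1189 = \left(-38 - \sqrt{-52}\right) 1189 = \left(-38 - 2 i \sqrt{13}\right) 1189 = -45182 - 2378 i \sqrt{13}$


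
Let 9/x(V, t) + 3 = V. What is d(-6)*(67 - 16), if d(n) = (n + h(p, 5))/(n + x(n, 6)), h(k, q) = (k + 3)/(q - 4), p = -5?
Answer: 408/7 ≈ 58.286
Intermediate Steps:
h(k, q) = (3 + k)/(-4 + q)
x(V, t) = 9/(-3 + V)
d(n) = (-2 + n)/(n + 9/(-3 + n)) (d(n) = (n + (3 - 5)/(-4 + 5))/(n + 9/(-3 + n)) = (n - 2/1)/(n + 9/(-3 + n)) = (n + 1*(-2))/(n + 9/(-3 + n)) = (n - 2)/(n + 9/(-3 + n)) = (-2 + n)/(n + 9/(-3 + n)))
d(-6)*(67 - 16) = ((-3 - 6)*(-2 - 6)/(9 - 6*(-3 - 6)))*(67 - 16) = (-9*(-8)/(9 - 6*(-9)))*51 = (-9*(-8)/(9 + 54))*51 = (-9*(-8)/63)*51 = ((1/63)*(-9)*(-8))*51 = (8/7)*51 = 408/7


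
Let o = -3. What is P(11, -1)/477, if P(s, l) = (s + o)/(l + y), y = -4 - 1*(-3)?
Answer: -4/477 ≈ -0.0083857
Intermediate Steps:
y = -1 (y = -4 + 3 = -1)
P(s, l) = (-3 + s)/(-1 + l) (P(s, l) = (s - 3)/(l - 1) = (-3 + s)/(-1 + l))
P(11, -1)/477 = ((-3 + 11)/(-1 - 1))/477 = (8/(-2))/477 = (-1/2*8)/477 = (1/477)*(-4) = -4/477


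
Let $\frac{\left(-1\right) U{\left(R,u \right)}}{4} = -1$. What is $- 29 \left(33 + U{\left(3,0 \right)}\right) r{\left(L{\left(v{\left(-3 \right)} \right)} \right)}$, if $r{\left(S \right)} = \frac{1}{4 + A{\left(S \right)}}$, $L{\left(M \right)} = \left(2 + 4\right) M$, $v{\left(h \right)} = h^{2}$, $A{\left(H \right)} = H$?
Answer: $- \frac{37}{2} \approx -18.5$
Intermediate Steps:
$L{\left(M \right)} = 6 M$
$U{\left(R,u \right)} = 4$ ($U{\left(R,u \right)} = \left(-4\right) \left(-1\right) = 4$)
$r{\left(S \right)} = \frac{1}{4 + S}$
$- 29 \left(33 + U{\left(3,0 \right)}\right) r{\left(L{\left(v{\left(-3 \right)} \right)} \right)} = \frac{\left(-29\right) \left(33 + 4\right)}{4 + 6 \left(-3\right)^{2}} = \frac{\left(-29\right) 37}{4 + 6 \cdot 9} = - \frac{1073}{4 + 54} = - \frac{1073}{58} = \left(-1073\right) \frac{1}{58} = - \frac{37}{2}$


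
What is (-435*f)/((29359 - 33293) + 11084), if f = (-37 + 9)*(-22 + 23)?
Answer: 1218/715 ≈ 1.7035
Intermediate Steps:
f = -28 (f = -28*1 = -28)
(-435*f)/((29359 - 33293) + 11084) = (-435*(-28))/((29359 - 33293) + 11084) = 12180/(-3934 + 11084) = 12180/7150 = 12180*(1/7150) = 1218/715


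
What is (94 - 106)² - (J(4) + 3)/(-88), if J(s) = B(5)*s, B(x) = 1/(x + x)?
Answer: 63377/440 ≈ 144.04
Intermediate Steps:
B(x) = 1/(2*x)
J(s) = s/10 (J(s) = ((½)/5)*s = ((½)*(⅕))*s = s/10)
(94 - 106)² - (J(4) + 3)/(-88) = (94 - 106)² - ((⅒)*4 + 3)/(-88) = (-12)² - (⅖ + 3)*(-1)/88 = 144 - 17*(-1)/(5*88) = 144 - 1*(-17/440) = 144 + 17/440 = 63377/440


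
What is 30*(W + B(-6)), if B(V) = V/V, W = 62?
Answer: 1890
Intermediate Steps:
B(V) = 1
30*(W + B(-6)) = 30*(62 + 1) = 30*63 = 1890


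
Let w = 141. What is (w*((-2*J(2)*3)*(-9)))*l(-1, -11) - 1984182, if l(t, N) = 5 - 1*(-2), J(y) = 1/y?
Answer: -1957533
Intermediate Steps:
l(t, N) = 7 (l(t, N) = 5 + 2 = 7)
(w*((-2*J(2)*3)*(-9)))*l(-1, -11) - 1984182 = (141*((-2/2*3)*(-9)))*7 - 1984182 = (141*((-2*½*3)*(-9)))*7 - 1984182 = (141*(-1*3*(-9)))*7 - 1984182 = (141*(-3*(-9)))*7 - 1984182 = (141*27)*7 - 1984182 = 3807*7 - 1984182 = 26649 - 1984182 = -1957533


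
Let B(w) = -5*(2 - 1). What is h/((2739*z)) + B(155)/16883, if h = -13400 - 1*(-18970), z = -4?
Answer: -47046545/92485074 ≈ -0.50869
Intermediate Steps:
h = 5570 (h = -13400 + 18970 = 5570)
B(w) = -5 (B(w) = -5*1 = -5)
h/((2739*z)) + B(155)/16883 = 5570/((2739*(-4))) - 5/16883 = 5570/(-10956) - 5*1/16883 = 5570*(-1/10956) - 5/16883 = -2785/5478 - 5/16883 = -47046545/92485074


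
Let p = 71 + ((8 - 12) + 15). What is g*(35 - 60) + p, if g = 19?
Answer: -393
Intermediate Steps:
p = 82 (p = 71 + (-4 + 15) = 71 + 11 = 82)
g*(35 - 60) + p = 19*(35 - 60) + 82 = 19*(-25) + 82 = -475 + 82 = -393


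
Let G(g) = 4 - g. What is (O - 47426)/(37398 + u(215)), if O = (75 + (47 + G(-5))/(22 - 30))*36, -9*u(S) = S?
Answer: -404802/336367 ≈ -1.2035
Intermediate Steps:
u(S) = -S/9
O = 2448 (O = (75 + (47 + (4 - 1*(-5)))/(22 - 30))*36 = (75 + (47 + (4 + 5))/(-8))*36 = (75 + (47 + 9)*(-⅛))*36 = (75 + 56*(-⅛))*36 = (75 - 7)*36 = 68*36 = 2448)
(O - 47426)/(37398 + u(215)) = (2448 - 47426)/(37398 - ⅑*215) = -44978/(37398 - 215/9) = -44978/336367/9 = -44978*9/336367 = -404802/336367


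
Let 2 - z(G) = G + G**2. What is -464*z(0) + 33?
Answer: -895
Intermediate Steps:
z(G) = 2 - G - G**2 (z(G) = 2 - (G + G**2) = 2 + (-G - G**2) = 2 - G - G**2)
-464*z(0) + 33 = -464*(2 - 1*0 - 1*0**2) + 33 = -464*(2 + 0 - 1*0) + 33 = -464*(2 + 0 + 0) + 33 = -464*2 + 33 = -928 + 33 = -895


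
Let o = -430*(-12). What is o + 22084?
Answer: 27244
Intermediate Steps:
o = 5160
o + 22084 = 5160 + 22084 = 27244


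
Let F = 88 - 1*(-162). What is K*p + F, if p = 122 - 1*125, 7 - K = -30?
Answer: 139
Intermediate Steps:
F = 250 (F = 88 + 162 = 250)
K = 37 (K = 7 - 1*(-30) = 7 + 30 = 37)
p = -3 (p = 122 - 125 = -3)
K*p + F = 37*(-3) + 250 = -111 + 250 = 139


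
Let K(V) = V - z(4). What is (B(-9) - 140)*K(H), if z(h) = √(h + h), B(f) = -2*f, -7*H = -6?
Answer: -732/7 + 244*√2 ≈ 240.50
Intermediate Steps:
H = 6/7 (H = -⅐*(-6) = 6/7 ≈ 0.85714)
z(h) = √2*√h (z(h) = √(2*h) = √2*√h)
K(V) = V - 2*√2 (K(V) = V - √2*√4 = V - √2*2 = V - 2*√2)
(B(-9) - 140)*K(H) = (-2*(-9) - 140)*(6/7 - 2*√2) = (18 - 140)*(6/7 - 2*√2) = -122*(6/7 - 2*√2) = -732/7 + 244*√2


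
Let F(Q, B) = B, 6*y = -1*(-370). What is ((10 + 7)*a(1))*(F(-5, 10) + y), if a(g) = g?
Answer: 3655/3 ≈ 1218.3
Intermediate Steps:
y = 185/3 (y = (-1*(-370))/6 = (1/6)*370 = 185/3 ≈ 61.667)
((10 + 7)*a(1))*(F(-5, 10) + y) = ((10 + 7)*1)*(10 + 185/3) = (17*1)*(215/3) = 17*(215/3) = 3655/3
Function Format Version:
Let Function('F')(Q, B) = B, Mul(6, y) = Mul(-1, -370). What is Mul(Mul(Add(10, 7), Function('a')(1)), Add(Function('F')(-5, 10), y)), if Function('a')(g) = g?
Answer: Rational(3655, 3) ≈ 1218.3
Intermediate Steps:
y = Rational(185, 3) (y = Mul(Rational(1, 6), Mul(-1, -370)) = Mul(Rational(1, 6), 370) = Rational(185, 3) ≈ 61.667)
Mul(Mul(Add(10, 7), Function('a')(1)), Add(Function('F')(-5, 10), y)) = Mul(Mul(Add(10, 7), 1), Add(10, Rational(185, 3))) = Mul(Mul(17, 1), Rational(215, 3)) = Mul(17, Rational(215, 3)) = Rational(3655, 3)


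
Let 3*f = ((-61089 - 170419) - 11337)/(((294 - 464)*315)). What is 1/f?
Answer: 1890/2857 ≈ 0.66153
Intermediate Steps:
f = 2857/1890 (f = (((-61089 - 170419) - 11337)/(((294 - 464)*315)))/3 = ((-231508 - 11337)/((-170*315)))/3 = (-242845/(-53550))/3 = (-242845*(-1/53550))/3 = (⅓)*(2857/630) = 2857/1890 ≈ 1.5116)
1/f = 1/(2857/1890) = 1890/2857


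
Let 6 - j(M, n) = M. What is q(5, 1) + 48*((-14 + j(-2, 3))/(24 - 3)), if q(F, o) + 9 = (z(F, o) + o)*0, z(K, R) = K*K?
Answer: -159/7 ≈ -22.714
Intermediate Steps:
z(K, R) = K**2
q(F, o) = -9 (q(F, o) = -9 + (F**2 + o)*0 = -9 + (o + F**2)*0 = -9 + 0 = -9)
j(M, n) = 6 - M
q(5, 1) + 48*((-14 + j(-2, 3))/(24 - 3)) = -9 + 48*((-14 + (6 - 1*(-2)))/(24 - 3)) = -9 + 48*((-14 + (6 + 2))/21) = -9 + 48*((-14 + 8)*(1/21)) = -9 + 48*(-6*1/21) = -9 + 48*(-2/7) = -9 - 96/7 = -159/7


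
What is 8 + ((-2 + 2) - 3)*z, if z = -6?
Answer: 26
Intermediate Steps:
8 + ((-2 + 2) - 3)*z = 8 + ((-2 + 2) - 3)*(-6) = 8 + (0 - 3)*(-6) = 8 - 3*(-6) = 8 + 18 = 26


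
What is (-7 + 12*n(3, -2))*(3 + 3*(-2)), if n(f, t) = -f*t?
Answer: -195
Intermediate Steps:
n(f, t) = -f*t
(-7 + 12*n(3, -2))*(3 + 3*(-2)) = (-7 + 12*(-1*3*(-2)))*(3 + 3*(-2)) = (-7 + 12*6)*(3 - 6) = (-7 + 72)*(-3) = 65*(-3) = -195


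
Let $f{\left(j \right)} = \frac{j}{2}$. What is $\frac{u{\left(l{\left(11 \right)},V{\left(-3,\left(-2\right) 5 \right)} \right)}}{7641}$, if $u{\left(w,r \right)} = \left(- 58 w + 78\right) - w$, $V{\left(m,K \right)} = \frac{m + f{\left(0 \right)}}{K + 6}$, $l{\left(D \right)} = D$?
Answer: $- \frac{571}{7641} \approx -0.074728$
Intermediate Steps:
$f{\left(j \right)} = \frac{j}{2}$ ($f{\left(j \right)} = j \frac{1}{2} = \frac{j}{2}$)
$V{\left(m,K \right)} = \frac{m}{6 + K}$ ($V{\left(m,K \right)} = \frac{m + \frac{1}{2} \cdot 0}{K + 6} = \frac{m + 0}{6 + K} = \frac{m}{6 + K}$)
$u{\left(w,r \right)} = 78 - 59 w$ ($u{\left(w,r \right)} = \left(78 - 58 w\right) - w = 78 - 59 w$)
$\frac{u{\left(l{\left(11 \right)},V{\left(-3,\left(-2\right) 5 \right)} \right)}}{7641} = \frac{78 - 649}{7641} = \left(78 - 649\right) \frac{1}{7641} = \left(-571\right) \frac{1}{7641} = - \frac{571}{7641}$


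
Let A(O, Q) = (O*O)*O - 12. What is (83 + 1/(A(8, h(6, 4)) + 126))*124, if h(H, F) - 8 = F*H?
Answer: 3221458/313 ≈ 10292.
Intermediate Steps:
h(H, F) = 8 + F*H
A(O, Q) = -12 + O³ (A(O, Q) = O²*O - 12 = O³ - 12 = -12 + O³)
(83 + 1/(A(8, h(6, 4)) + 126))*124 = (83 + 1/((-12 + 8³) + 126))*124 = (83 + 1/((-12 + 512) + 126))*124 = (83 + 1/(500 + 126))*124 = (83 + 1/626)*124 = (51959/626)*124 = 3221458/313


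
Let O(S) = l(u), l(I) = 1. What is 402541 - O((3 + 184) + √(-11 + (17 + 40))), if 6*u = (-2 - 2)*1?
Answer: 402540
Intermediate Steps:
u = -⅔ (u = ((-2 - 2)*1)/6 = (-4*1)/6 = (⅙)*(-4) = -⅔ ≈ -0.66667)
O(S) = 1
402541 - O((3 + 184) + √(-11 + (17 + 40))) = 402541 - 1*1 = 402541 - 1 = 402540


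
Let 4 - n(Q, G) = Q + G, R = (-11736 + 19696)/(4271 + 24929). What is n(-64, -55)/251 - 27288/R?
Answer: -4999955763/49949 ≈ -1.0010e+5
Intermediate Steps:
R = 199/730 (R = 7960/29200 = 7960*(1/29200) = 199/730 ≈ 0.27260)
n(Q, G) = 4 - G - Q (n(Q, G) = 4 - (Q + G) = 4 - (G + Q) = 4 + (-G - Q) = 4 - G - Q)
n(-64, -55)/251 - 27288/R = (4 - 1*(-55) - 1*(-64))/251 - 27288/199/730 = (4 + 55 + 64)*(1/251) - 27288*730/199 = 123*(1/251) - 19920240/199 = 123/251 - 19920240/199 = -4999955763/49949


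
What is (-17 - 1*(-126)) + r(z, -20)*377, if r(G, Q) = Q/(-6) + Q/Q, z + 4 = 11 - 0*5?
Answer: 5228/3 ≈ 1742.7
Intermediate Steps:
z = 7 (z = -4 + (11 - 0*5) = -4 + (11 - 1*0) = -4 + (11 + 0) = -4 + 11 = 7)
r(G, Q) = 1 - Q/6 (r(G, Q) = Q*(-⅙) + 1 = -Q/6 + 1 = 1 - Q/6)
(-17 - 1*(-126)) + r(z, -20)*377 = (-17 - 1*(-126)) + (1 - ⅙*(-20))*377 = (-17 + 126) + (1 + 10/3)*377 = 109 + (13/3)*377 = 109 + 4901/3 = 5228/3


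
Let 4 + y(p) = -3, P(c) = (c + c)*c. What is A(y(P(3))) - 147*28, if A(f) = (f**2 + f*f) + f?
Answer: -4025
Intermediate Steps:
P(c) = 2*c**2 (P(c) = (2*c)*c = 2*c**2)
y(p) = -7 (y(p) = -4 - 3 = -7)
A(f) = f + 2*f**2 (A(f) = (f**2 + f**2) + f = 2*f**2 + f = f + 2*f**2)
A(y(P(3))) - 147*28 = -7*(1 + 2*(-7)) - 147*28 = -7*(1 - 14) - 4116 = -7*(-13) - 4116 = 91 - 4116 = -4025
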